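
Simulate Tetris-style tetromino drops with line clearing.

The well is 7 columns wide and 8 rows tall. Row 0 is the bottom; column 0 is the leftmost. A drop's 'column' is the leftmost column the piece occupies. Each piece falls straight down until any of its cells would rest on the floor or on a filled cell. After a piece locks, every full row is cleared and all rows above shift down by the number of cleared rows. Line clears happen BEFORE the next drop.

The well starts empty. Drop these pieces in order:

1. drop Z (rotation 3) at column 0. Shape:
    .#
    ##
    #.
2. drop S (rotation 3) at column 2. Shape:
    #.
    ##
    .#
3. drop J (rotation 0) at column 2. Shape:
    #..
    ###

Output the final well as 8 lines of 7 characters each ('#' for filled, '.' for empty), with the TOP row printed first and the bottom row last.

Drop 1: Z rot3 at col 0 lands with bottom-row=0; cleared 0 line(s) (total 0); column heights now [2 3 0 0 0 0 0], max=3
Drop 2: S rot3 at col 2 lands with bottom-row=0; cleared 0 line(s) (total 0); column heights now [2 3 3 2 0 0 0], max=3
Drop 3: J rot0 at col 2 lands with bottom-row=3; cleared 0 line(s) (total 0); column heights now [2 3 5 4 4 0 0], max=5

Answer: .......
.......
.......
..#....
..###..
.##....
####...
#..#...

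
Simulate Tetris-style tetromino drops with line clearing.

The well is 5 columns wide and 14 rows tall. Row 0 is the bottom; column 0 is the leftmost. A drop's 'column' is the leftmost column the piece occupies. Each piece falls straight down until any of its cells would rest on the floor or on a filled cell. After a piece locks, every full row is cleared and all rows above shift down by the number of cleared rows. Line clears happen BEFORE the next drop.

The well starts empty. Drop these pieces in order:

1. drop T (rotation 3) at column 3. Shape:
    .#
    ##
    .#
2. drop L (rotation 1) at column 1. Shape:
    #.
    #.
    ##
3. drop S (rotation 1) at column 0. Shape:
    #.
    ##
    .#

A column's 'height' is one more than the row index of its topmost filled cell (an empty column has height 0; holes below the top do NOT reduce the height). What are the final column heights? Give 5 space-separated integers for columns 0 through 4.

Answer: 6 5 1 2 3

Derivation:
Drop 1: T rot3 at col 3 lands with bottom-row=0; cleared 0 line(s) (total 0); column heights now [0 0 0 2 3], max=3
Drop 2: L rot1 at col 1 lands with bottom-row=0; cleared 0 line(s) (total 0); column heights now [0 3 1 2 3], max=3
Drop 3: S rot1 at col 0 lands with bottom-row=3; cleared 0 line(s) (total 0); column heights now [6 5 1 2 3], max=6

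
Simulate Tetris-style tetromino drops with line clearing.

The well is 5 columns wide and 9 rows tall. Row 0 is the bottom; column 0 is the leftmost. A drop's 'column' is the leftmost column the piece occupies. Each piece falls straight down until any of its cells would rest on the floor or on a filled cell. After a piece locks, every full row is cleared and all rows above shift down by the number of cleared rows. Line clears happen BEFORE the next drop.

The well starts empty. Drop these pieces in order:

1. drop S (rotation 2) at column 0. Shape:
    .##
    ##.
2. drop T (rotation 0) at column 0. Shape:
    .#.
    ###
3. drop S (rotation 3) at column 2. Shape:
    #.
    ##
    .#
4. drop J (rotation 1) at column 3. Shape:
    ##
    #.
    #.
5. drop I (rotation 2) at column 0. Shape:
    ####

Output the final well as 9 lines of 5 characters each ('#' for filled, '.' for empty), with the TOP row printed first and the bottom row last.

Answer: .....
####.
...##
...#.
..##.
.###.
####.
.##..
##...

Derivation:
Drop 1: S rot2 at col 0 lands with bottom-row=0; cleared 0 line(s) (total 0); column heights now [1 2 2 0 0], max=2
Drop 2: T rot0 at col 0 lands with bottom-row=2; cleared 0 line(s) (total 0); column heights now [3 4 3 0 0], max=4
Drop 3: S rot3 at col 2 lands with bottom-row=2; cleared 0 line(s) (total 0); column heights now [3 4 5 4 0], max=5
Drop 4: J rot1 at col 3 lands with bottom-row=4; cleared 0 line(s) (total 0); column heights now [3 4 5 7 7], max=7
Drop 5: I rot2 at col 0 lands with bottom-row=7; cleared 0 line(s) (total 0); column heights now [8 8 8 8 7], max=8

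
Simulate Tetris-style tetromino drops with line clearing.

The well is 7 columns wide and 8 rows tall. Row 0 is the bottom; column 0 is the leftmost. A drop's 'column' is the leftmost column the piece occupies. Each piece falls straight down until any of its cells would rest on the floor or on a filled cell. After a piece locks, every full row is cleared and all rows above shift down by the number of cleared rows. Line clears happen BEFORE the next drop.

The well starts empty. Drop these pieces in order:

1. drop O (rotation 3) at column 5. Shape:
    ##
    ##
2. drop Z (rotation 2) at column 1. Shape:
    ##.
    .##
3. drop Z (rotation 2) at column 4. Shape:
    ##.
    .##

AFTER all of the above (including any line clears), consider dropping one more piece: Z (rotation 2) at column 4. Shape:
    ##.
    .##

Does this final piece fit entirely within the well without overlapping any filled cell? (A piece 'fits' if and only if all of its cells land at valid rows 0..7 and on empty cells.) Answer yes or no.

Answer: yes

Derivation:
Drop 1: O rot3 at col 5 lands with bottom-row=0; cleared 0 line(s) (total 0); column heights now [0 0 0 0 0 2 2], max=2
Drop 2: Z rot2 at col 1 lands with bottom-row=0; cleared 0 line(s) (total 0); column heights now [0 2 2 1 0 2 2], max=2
Drop 3: Z rot2 at col 4 lands with bottom-row=2; cleared 0 line(s) (total 0); column heights now [0 2 2 1 4 4 3], max=4
Test piece Z rot2 at col 4 (width 3): heights before test = [0 2 2 1 4 4 3]; fits = True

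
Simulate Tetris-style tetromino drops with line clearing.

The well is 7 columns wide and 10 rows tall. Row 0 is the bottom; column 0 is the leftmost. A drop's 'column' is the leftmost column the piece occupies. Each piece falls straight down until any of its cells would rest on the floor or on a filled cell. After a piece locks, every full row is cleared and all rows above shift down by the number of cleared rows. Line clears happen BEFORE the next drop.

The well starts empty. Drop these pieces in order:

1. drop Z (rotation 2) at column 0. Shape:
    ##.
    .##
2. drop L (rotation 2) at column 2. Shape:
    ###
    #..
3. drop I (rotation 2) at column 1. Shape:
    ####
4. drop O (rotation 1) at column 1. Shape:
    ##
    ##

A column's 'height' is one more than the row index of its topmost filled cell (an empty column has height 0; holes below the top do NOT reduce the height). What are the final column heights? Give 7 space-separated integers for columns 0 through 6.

Answer: 2 6 6 4 4 0 0

Derivation:
Drop 1: Z rot2 at col 0 lands with bottom-row=0; cleared 0 line(s) (total 0); column heights now [2 2 1 0 0 0 0], max=2
Drop 2: L rot2 at col 2 lands with bottom-row=1; cleared 0 line(s) (total 0); column heights now [2 2 3 3 3 0 0], max=3
Drop 3: I rot2 at col 1 lands with bottom-row=3; cleared 0 line(s) (total 0); column heights now [2 4 4 4 4 0 0], max=4
Drop 4: O rot1 at col 1 lands with bottom-row=4; cleared 0 line(s) (total 0); column heights now [2 6 6 4 4 0 0], max=6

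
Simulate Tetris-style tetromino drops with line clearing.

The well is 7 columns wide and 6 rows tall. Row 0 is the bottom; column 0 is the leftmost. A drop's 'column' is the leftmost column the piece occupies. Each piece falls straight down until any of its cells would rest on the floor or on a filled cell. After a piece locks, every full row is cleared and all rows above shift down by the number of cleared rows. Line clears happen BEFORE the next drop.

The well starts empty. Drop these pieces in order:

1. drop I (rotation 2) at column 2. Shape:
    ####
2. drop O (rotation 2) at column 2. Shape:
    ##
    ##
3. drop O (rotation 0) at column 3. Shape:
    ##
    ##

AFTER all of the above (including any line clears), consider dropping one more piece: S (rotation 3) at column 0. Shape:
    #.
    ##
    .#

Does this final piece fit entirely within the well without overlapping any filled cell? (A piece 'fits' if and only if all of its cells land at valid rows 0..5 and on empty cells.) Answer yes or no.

Answer: yes

Derivation:
Drop 1: I rot2 at col 2 lands with bottom-row=0; cleared 0 line(s) (total 0); column heights now [0 0 1 1 1 1 0], max=1
Drop 2: O rot2 at col 2 lands with bottom-row=1; cleared 0 line(s) (total 0); column heights now [0 0 3 3 1 1 0], max=3
Drop 3: O rot0 at col 3 lands with bottom-row=3; cleared 0 line(s) (total 0); column heights now [0 0 3 5 5 1 0], max=5
Test piece S rot3 at col 0 (width 2): heights before test = [0 0 3 5 5 1 0]; fits = True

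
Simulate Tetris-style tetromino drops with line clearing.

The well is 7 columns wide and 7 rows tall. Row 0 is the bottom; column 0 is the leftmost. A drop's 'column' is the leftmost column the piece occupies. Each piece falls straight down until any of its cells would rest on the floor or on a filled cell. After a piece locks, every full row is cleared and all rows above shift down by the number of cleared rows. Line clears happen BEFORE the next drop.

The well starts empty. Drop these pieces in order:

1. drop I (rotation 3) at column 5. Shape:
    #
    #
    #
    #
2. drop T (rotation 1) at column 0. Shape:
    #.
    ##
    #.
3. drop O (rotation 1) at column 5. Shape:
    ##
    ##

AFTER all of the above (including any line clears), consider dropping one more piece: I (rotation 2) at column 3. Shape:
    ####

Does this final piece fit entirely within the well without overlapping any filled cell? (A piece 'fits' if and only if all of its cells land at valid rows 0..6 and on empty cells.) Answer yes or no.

Answer: yes

Derivation:
Drop 1: I rot3 at col 5 lands with bottom-row=0; cleared 0 line(s) (total 0); column heights now [0 0 0 0 0 4 0], max=4
Drop 2: T rot1 at col 0 lands with bottom-row=0; cleared 0 line(s) (total 0); column heights now [3 2 0 0 0 4 0], max=4
Drop 3: O rot1 at col 5 lands with bottom-row=4; cleared 0 line(s) (total 0); column heights now [3 2 0 0 0 6 6], max=6
Test piece I rot2 at col 3 (width 4): heights before test = [3 2 0 0 0 6 6]; fits = True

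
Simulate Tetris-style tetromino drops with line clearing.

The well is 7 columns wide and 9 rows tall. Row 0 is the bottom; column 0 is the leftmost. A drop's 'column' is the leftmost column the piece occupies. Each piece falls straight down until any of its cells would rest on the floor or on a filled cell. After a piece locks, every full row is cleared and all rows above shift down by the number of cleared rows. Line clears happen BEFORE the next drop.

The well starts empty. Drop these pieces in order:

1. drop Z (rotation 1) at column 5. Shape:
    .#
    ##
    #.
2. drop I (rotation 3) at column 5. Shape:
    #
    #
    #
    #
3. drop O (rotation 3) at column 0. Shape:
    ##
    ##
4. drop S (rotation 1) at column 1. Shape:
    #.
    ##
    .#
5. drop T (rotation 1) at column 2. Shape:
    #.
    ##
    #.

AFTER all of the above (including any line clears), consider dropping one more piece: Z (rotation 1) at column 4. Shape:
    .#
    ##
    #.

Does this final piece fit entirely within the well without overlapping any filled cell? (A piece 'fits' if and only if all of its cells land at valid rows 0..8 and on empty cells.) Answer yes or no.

Answer: yes

Derivation:
Drop 1: Z rot1 at col 5 lands with bottom-row=0; cleared 0 line(s) (total 0); column heights now [0 0 0 0 0 2 3], max=3
Drop 2: I rot3 at col 5 lands with bottom-row=2; cleared 0 line(s) (total 0); column heights now [0 0 0 0 0 6 3], max=6
Drop 3: O rot3 at col 0 lands with bottom-row=0; cleared 0 line(s) (total 0); column heights now [2 2 0 0 0 6 3], max=6
Drop 4: S rot1 at col 1 lands with bottom-row=1; cleared 0 line(s) (total 0); column heights now [2 4 3 0 0 6 3], max=6
Drop 5: T rot1 at col 2 lands with bottom-row=3; cleared 0 line(s) (total 0); column heights now [2 4 6 5 0 6 3], max=6
Test piece Z rot1 at col 4 (width 2): heights before test = [2 4 6 5 0 6 3]; fits = True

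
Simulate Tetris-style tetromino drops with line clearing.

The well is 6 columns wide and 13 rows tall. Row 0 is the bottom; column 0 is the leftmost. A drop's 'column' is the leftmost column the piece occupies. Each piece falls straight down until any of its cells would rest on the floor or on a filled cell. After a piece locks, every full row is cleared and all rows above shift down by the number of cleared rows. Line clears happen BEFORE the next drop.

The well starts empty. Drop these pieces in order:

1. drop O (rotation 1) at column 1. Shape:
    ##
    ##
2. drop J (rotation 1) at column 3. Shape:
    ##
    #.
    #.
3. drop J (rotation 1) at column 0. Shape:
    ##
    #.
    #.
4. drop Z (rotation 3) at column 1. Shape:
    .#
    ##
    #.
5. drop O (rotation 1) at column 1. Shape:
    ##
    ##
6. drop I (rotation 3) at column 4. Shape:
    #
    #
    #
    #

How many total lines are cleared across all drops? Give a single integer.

Drop 1: O rot1 at col 1 lands with bottom-row=0; cleared 0 line(s) (total 0); column heights now [0 2 2 0 0 0], max=2
Drop 2: J rot1 at col 3 lands with bottom-row=0; cleared 0 line(s) (total 0); column heights now [0 2 2 3 3 0], max=3
Drop 3: J rot1 at col 0 lands with bottom-row=0; cleared 0 line(s) (total 0); column heights now [3 3 2 3 3 0], max=3
Drop 4: Z rot3 at col 1 lands with bottom-row=3; cleared 0 line(s) (total 0); column heights now [3 5 6 3 3 0], max=6
Drop 5: O rot1 at col 1 lands with bottom-row=6; cleared 0 line(s) (total 0); column heights now [3 8 8 3 3 0], max=8
Drop 6: I rot3 at col 4 lands with bottom-row=3; cleared 0 line(s) (total 0); column heights now [3 8 8 3 7 0], max=8

Answer: 0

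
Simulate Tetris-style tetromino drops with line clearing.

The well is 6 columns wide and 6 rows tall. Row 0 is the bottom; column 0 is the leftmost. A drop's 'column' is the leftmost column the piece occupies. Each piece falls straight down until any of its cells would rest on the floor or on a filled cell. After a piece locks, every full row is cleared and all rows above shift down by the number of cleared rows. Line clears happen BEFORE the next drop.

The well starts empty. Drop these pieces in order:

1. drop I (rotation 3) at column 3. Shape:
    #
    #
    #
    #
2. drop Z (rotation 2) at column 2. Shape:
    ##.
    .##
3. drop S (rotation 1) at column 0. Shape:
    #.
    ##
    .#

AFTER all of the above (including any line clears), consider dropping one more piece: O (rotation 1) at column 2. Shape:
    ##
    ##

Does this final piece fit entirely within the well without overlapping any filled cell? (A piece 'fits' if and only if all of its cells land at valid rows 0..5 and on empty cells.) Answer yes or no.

Drop 1: I rot3 at col 3 lands with bottom-row=0; cleared 0 line(s) (total 0); column heights now [0 0 0 4 0 0], max=4
Drop 2: Z rot2 at col 2 lands with bottom-row=4; cleared 0 line(s) (total 0); column heights now [0 0 6 6 5 0], max=6
Drop 3: S rot1 at col 0 lands with bottom-row=0; cleared 0 line(s) (total 0); column heights now [3 2 6 6 5 0], max=6
Test piece O rot1 at col 2 (width 2): heights before test = [3 2 6 6 5 0]; fits = False

Answer: no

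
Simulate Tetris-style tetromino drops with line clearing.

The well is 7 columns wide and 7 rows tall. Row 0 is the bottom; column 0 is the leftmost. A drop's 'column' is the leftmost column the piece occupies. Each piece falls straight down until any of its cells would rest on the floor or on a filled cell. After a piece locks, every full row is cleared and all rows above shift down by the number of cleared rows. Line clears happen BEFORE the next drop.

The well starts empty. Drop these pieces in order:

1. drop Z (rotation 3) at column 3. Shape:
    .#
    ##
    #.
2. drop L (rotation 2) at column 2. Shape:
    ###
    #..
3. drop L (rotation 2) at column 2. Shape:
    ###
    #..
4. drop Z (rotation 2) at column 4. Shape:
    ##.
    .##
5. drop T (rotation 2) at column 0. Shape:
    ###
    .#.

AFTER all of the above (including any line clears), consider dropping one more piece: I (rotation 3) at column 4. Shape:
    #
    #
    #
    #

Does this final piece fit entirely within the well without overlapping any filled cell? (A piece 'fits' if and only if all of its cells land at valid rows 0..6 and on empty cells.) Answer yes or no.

Answer: no

Derivation:
Drop 1: Z rot3 at col 3 lands with bottom-row=0; cleared 0 line(s) (total 0); column heights now [0 0 0 2 3 0 0], max=3
Drop 2: L rot2 at col 2 lands with bottom-row=2; cleared 0 line(s) (total 0); column heights now [0 0 4 4 4 0 0], max=4
Drop 3: L rot2 at col 2 lands with bottom-row=4; cleared 0 line(s) (total 0); column heights now [0 0 6 6 6 0 0], max=6
Drop 4: Z rot2 at col 4 lands with bottom-row=5; cleared 0 line(s) (total 0); column heights now [0 0 6 6 7 7 6], max=7
Drop 5: T rot2 at col 0 lands with bottom-row=5; cleared 0 line(s) (total 0); column heights now [7 7 7 6 7 7 6], max=7
Test piece I rot3 at col 4 (width 1): heights before test = [7 7 7 6 7 7 6]; fits = False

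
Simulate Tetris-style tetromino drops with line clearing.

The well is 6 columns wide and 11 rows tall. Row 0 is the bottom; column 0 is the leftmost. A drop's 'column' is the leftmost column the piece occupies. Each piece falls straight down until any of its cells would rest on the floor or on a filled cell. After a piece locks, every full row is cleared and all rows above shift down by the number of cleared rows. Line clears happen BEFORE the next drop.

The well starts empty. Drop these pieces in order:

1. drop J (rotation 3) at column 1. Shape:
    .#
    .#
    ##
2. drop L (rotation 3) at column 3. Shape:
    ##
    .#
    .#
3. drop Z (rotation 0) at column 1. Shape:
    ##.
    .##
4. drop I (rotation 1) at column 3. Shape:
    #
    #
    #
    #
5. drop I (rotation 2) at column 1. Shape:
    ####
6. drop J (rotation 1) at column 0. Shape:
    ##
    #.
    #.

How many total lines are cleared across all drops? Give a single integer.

Drop 1: J rot3 at col 1 lands with bottom-row=0; cleared 0 line(s) (total 0); column heights now [0 1 3 0 0 0], max=3
Drop 2: L rot3 at col 3 lands with bottom-row=0; cleared 0 line(s) (total 0); column heights now [0 1 3 3 3 0], max=3
Drop 3: Z rot0 at col 1 lands with bottom-row=3; cleared 0 line(s) (total 0); column heights now [0 5 5 4 3 0], max=5
Drop 4: I rot1 at col 3 lands with bottom-row=4; cleared 0 line(s) (total 0); column heights now [0 5 5 8 3 0], max=8
Drop 5: I rot2 at col 1 lands with bottom-row=8; cleared 0 line(s) (total 0); column heights now [0 9 9 9 9 0], max=9
Drop 6: J rot1 at col 0 lands with bottom-row=7; cleared 0 line(s) (total 0); column heights now [10 10 9 9 9 0], max=10

Answer: 0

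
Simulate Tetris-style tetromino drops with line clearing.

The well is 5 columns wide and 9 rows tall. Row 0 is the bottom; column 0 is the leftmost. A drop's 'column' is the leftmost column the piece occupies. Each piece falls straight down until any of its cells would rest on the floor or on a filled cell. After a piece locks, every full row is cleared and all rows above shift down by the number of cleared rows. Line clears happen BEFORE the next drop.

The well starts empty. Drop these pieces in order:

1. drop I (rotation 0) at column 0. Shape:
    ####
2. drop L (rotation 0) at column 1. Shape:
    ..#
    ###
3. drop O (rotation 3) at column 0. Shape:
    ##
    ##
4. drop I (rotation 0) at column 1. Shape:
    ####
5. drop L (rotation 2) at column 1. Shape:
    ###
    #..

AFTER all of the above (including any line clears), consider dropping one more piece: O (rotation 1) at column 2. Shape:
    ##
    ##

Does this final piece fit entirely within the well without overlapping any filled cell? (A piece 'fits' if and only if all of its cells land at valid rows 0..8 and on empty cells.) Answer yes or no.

Drop 1: I rot0 at col 0 lands with bottom-row=0; cleared 0 line(s) (total 0); column heights now [1 1 1 1 0], max=1
Drop 2: L rot0 at col 1 lands with bottom-row=1; cleared 0 line(s) (total 0); column heights now [1 2 2 3 0], max=3
Drop 3: O rot3 at col 0 lands with bottom-row=2; cleared 0 line(s) (total 0); column heights now [4 4 2 3 0], max=4
Drop 4: I rot0 at col 1 lands with bottom-row=4; cleared 0 line(s) (total 0); column heights now [4 5 5 5 5], max=5
Drop 5: L rot2 at col 1 lands with bottom-row=5; cleared 0 line(s) (total 0); column heights now [4 7 7 7 5], max=7
Test piece O rot1 at col 2 (width 2): heights before test = [4 7 7 7 5]; fits = True

Answer: yes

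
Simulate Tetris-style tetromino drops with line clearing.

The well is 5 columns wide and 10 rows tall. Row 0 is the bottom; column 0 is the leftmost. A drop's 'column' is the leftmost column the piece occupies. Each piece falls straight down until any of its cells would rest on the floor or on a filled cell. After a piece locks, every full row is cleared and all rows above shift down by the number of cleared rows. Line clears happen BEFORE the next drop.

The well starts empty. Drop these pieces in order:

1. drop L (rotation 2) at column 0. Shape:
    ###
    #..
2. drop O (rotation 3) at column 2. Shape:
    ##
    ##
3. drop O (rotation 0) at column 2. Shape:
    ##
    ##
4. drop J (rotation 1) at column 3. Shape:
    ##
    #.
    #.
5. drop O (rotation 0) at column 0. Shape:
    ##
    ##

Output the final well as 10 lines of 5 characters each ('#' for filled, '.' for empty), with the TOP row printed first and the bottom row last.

Drop 1: L rot2 at col 0 lands with bottom-row=0; cleared 0 line(s) (total 0); column heights now [2 2 2 0 0], max=2
Drop 2: O rot3 at col 2 lands with bottom-row=2; cleared 0 line(s) (total 0); column heights now [2 2 4 4 0], max=4
Drop 3: O rot0 at col 2 lands with bottom-row=4; cleared 0 line(s) (total 0); column heights now [2 2 6 6 0], max=6
Drop 4: J rot1 at col 3 lands with bottom-row=6; cleared 0 line(s) (total 0); column heights now [2 2 6 9 9], max=9
Drop 5: O rot0 at col 0 lands with bottom-row=2; cleared 0 line(s) (total 0); column heights now [4 4 6 9 9], max=9

Answer: .....
...##
...#.
...#.
..##.
..##.
####.
####.
###..
#....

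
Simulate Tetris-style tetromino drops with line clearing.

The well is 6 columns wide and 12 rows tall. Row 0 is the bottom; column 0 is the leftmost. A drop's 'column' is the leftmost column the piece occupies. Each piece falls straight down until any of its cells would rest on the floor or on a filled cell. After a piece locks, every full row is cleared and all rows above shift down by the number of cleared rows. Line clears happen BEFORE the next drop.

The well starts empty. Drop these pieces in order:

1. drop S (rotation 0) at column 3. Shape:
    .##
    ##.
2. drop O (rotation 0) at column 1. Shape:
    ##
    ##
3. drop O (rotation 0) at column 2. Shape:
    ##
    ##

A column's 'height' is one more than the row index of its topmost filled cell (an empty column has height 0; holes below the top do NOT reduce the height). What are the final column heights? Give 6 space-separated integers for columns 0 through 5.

Drop 1: S rot0 at col 3 lands with bottom-row=0; cleared 0 line(s) (total 0); column heights now [0 0 0 1 2 2], max=2
Drop 2: O rot0 at col 1 lands with bottom-row=0; cleared 0 line(s) (total 0); column heights now [0 2 2 1 2 2], max=2
Drop 3: O rot0 at col 2 lands with bottom-row=2; cleared 0 line(s) (total 0); column heights now [0 2 4 4 2 2], max=4

Answer: 0 2 4 4 2 2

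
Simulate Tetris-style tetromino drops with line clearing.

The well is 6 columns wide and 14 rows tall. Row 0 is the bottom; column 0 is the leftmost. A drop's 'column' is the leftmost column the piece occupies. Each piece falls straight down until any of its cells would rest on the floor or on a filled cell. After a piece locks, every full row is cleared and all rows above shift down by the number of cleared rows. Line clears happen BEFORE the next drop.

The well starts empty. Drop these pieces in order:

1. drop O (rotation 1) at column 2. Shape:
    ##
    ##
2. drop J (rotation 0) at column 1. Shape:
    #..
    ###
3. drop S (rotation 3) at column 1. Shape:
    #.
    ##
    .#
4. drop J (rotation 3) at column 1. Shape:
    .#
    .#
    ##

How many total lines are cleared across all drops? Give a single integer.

Drop 1: O rot1 at col 2 lands with bottom-row=0; cleared 0 line(s) (total 0); column heights now [0 0 2 2 0 0], max=2
Drop 2: J rot0 at col 1 lands with bottom-row=2; cleared 0 line(s) (total 0); column heights now [0 4 3 3 0 0], max=4
Drop 3: S rot3 at col 1 lands with bottom-row=3; cleared 0 line(s) (total 0); column heights now [0 6 5 3 0 0], max=6
Drop 4: J rot3 at col 1 lands with bottom-row=6; cleared 0 line(s) (total 0); column heights now [0 7 9 3 0 0], max=9

Answer: 0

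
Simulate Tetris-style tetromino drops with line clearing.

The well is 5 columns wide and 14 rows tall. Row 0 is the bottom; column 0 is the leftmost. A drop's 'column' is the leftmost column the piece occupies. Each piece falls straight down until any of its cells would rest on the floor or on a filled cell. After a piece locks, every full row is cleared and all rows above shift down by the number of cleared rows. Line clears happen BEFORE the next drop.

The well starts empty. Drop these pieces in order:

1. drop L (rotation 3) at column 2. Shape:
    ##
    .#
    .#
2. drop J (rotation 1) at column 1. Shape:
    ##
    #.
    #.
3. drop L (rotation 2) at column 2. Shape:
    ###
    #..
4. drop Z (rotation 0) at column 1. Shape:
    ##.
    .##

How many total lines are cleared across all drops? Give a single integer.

Drop 1: L rot3 at col 2 lands with bottom-row=0; cleared 0 line(s) (total 0); column heights now [0 0 3 3 0], max=3
Drop 2: J rot1 at col 1 lands with bottom-row=1; cleared 0 line(s) (total 0); column heights now [0 4 4 3 0], max=4
Drop 3: L rot2 at col 2 lands with bottom-row=4; cleared 0 line(s) (total 0); column heights now [0 4 6 6 6], max=6
Drop 4: Z rot0 at col 1 lands with bottom-row=6; cleared 0 line(s) (total 0); column heights now [0 8 8 7 6], max=8

Answer: 0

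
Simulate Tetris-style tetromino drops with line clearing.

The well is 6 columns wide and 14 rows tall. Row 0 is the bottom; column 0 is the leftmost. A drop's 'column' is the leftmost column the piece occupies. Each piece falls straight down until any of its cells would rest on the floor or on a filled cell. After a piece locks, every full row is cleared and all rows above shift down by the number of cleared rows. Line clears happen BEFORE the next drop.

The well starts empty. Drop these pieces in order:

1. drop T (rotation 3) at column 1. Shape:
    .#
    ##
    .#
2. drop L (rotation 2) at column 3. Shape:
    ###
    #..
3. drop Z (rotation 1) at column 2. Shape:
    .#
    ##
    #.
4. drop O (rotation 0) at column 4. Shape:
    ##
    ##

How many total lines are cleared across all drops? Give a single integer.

Drop 1: T rot3 at col 1 lands with bottom-row=0; cleared 0 line(s) (total 0); column heights now [0 2 3 0 0 0], max=3
Drop 2: L rot2 at col 3 lands with bottom-row=0; cleared 0 line(s) (total 0); column heights now [0 2 3 2 2 2], max=3
Drop 3: Z rot1 at col 2 lands with bottom-row=3; cleared 0 line(s) (total 0); column heights now [0 2 5 6 2 2], max=6
Drop 4: O rot0 at col 4 lands with bottom-row=2; cleared 0 line(s) (total 0); column heights now [0 2 5 6 4 4], max=6

Answer: 0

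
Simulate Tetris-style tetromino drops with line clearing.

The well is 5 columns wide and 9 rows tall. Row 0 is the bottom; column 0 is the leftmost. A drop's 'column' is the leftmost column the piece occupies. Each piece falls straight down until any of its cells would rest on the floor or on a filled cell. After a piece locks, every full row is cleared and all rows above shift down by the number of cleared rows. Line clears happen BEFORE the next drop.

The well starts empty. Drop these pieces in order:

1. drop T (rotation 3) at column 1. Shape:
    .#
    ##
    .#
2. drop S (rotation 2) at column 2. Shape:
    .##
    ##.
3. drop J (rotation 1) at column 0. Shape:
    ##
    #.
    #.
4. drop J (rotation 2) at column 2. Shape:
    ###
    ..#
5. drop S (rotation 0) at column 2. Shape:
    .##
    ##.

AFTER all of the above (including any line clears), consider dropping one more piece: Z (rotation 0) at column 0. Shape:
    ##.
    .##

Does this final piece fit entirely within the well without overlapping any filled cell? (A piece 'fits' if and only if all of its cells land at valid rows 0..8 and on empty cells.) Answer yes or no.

Drop 1: T rot3 at col 1 lands with bottom-row=0; cleared 0 line(s) (total 0); column heights now [0 2 3 0 0], max=3
Drop 2: S rot2 at col 2 lands with bottom-row=3; cleared 0 line(s) (total 0); column heights now [0 2 4 5 5], max=5
Drop 3: J rot1 at col 0 lands with bottom-row=0; cleared 0 line(s) (total 0); column heights now [3 3 4 5 5], max=5
Drop 4: J rot2 at col 2 lands with bottom-row=5; cleared 0 line(s) (total 0); column heights now [3 3 7 7 7], max=7
Drop 5: S rot0 at col 2 lands with bottom-row=7; cleared 0 line(s) (total 0); column heights now [3 3 8 9 9], max=9
Test piece Z rot0 at col 0 (width 3): heights before test = [3 3 8 9 9]; fits = False

Answer: no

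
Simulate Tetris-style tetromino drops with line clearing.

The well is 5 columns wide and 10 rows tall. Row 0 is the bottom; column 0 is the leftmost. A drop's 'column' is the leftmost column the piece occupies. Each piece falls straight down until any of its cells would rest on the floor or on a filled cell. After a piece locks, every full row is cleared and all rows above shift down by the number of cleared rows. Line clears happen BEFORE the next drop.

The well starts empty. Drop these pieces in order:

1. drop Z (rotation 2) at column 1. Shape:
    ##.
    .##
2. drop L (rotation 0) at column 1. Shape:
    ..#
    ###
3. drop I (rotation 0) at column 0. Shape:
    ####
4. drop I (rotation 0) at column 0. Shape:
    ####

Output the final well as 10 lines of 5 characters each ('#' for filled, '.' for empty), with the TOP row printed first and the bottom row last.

Drop 1: Z rot2 at col 1 lands with bottom-row=0; cleared 0 line(s) (total 0); column heights now [0 2 2 1 0], max=2
Drop 2: L rot0 at col 1 lands with bottom-row=2; cleared 0 line(s) (total 0); column heights now [0 3 3 4 0], max=4
Drop 3: I rot0 at col 0 lands with bottom-row=4; cleared 0 line(s) (total 0); column heights now [5 5 5 5 0], max=5
Drop 4: I rot0 at col 0 lands with bottom-row=5; cleared 0 line(s) (total 0); column heights now [6 6 6 6 0], max=6

Answer: .....
.....
.....
.....
####.
####.
...#.
.###.
.##..
..##.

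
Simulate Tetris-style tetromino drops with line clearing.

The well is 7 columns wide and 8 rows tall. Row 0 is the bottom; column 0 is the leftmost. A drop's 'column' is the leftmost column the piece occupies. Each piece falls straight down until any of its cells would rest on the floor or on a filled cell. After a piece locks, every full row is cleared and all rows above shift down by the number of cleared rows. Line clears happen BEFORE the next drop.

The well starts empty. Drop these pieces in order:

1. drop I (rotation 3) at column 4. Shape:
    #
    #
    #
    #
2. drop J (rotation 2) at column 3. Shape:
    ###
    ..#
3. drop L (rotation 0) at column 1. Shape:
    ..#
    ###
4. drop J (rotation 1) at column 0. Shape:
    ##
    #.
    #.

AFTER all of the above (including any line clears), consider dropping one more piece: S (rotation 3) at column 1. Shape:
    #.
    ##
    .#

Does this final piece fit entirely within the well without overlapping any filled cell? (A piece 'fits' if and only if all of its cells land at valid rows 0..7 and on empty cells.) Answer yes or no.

Answer: no

Derivation:
Drop 1: I rot3 at col 4 lands with bottom-row=0; cleared 0 line(s) (total 0); column heights now [0 0 0 0 4 0 0], max=4
Drop 2: J rot2 at col 3 lands with bottom-row=3; cleared 0 line(s) (total 0); column heights now [0 0 0 5 5 5 0], max=5
Drop 3: L rot0 at col 1 lands with bottom-row=5; cleared 0 line(s) (total 0); column heights now [0 6 6 7 5 5 0], max=7
Drop 4: J rot1 at col 0 lands with bottom-row=4; cleared 0 line(s) (total 0); column heights now [7 7 6 7 5 5 0], max=7
Test piece S rot3 at col 1 (width 2): heights before test = [7 7 6 7 5 5 0]; fits = False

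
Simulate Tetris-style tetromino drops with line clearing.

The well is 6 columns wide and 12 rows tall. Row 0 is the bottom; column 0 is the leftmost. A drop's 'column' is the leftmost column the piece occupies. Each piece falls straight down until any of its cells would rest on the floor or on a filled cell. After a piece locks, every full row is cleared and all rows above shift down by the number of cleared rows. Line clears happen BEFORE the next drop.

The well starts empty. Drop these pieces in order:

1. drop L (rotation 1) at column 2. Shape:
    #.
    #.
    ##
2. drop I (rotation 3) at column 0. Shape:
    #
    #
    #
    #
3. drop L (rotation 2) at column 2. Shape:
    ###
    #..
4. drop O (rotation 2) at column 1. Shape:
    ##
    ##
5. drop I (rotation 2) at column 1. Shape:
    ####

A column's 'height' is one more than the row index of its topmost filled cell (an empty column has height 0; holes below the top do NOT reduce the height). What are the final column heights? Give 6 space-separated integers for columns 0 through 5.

Answer: 4 8 8 8 8 0

Derivation:
Drop 1: L rot1 at col 2 lands with bottom-row=0; cleared 0 line(s) (total 0); column heights now [0 0 3 1 0 0], max=3
Drop 2: I rot3 at col 0 lands with bottom-row=0; cleared 0 line(s) (total 0); column heights now [4 0 3 1 0 0], max=4
Drop 3: L rot2 at col 2 lands with bottom-row=3; cleared 0 line(s) (total 0); column heights now [4 0 5 5 5 0], max=5
Drop 4: O rot2 at col 1 lands with bottom-row=5; cleared 0 line(s) (total 0); column heights now [4 7 7 5 5 0], max=7
Drop 5: I rot2 at col 1 lands with bottom-row=7; cleared 0 line(s) (total 0); column heights now [4 8 8 8 8 0], max=8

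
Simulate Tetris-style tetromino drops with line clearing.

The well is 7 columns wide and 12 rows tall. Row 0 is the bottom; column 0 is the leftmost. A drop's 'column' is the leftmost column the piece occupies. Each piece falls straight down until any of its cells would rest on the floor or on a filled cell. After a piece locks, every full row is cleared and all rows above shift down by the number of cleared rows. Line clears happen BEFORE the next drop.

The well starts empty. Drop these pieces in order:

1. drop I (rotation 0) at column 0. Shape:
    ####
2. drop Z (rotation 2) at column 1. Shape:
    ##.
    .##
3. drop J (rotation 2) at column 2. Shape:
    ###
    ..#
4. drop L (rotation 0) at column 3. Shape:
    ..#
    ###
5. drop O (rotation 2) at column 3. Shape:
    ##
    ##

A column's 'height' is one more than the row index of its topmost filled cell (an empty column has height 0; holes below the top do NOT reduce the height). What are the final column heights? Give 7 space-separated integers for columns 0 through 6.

Drop 1: I rot0 at col 0 lands with bottom-row=0; cleared 0 line(s) (total 0); column heights now [1 1 1 1 0 0 0], max=1
Drop 2: Z rot2 at col 1 lands with bottom-row=1; cleared 0 line(s) (total 0); column heights now [1 3 3 2 0 0 0], max=3
Drop 3: J rot2 at col 2 lands with bottom-row=2; cleared 0 line(s) (total 0); column heights now [1 3 4 4 4 0 0], max=4
Drop 4: L rot0 at col 3 lands with bottom-row=4; cleared 0 line(s) (total 0); column heights now [1 3 4 5 5 6 0], max=6
Drop 5: O rot2 at col 3 lands with bottom-row=5; cleared 0 line(s) (total 0); column heights now [1 3 4 7 7 6 0], max=7

Answer: 1 3 4 7 7 6 0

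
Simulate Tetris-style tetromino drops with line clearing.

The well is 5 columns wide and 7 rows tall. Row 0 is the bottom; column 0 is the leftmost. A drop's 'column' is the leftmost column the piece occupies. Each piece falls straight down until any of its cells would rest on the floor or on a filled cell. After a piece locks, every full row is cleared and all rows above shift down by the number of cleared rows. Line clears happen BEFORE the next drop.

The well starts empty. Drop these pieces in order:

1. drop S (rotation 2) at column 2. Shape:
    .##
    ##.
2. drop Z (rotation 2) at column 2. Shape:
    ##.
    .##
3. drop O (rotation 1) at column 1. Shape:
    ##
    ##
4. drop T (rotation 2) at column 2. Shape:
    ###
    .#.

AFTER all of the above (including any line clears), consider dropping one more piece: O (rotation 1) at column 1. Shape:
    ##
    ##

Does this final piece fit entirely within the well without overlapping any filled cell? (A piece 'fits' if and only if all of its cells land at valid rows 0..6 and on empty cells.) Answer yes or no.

Drop 1: S rot2 at col 2 lands with bottom-row=0; cleared 0 line(s) (total 0); column heights now [0 0 1 2 2], max=2
Drop 2: Z rot2 at col 2 lands with bottom-row=2; cleared 0 line(s) (total 0); column heights now [0 0 4 4 3], max=4
Drop 3: O rot1 at col 1 lands with bottom-row=4; cleared 0 line(s) (total 0); column heights now [0 6 6 4 3], max=6
Drop 4: T rot2 at col 2 lands with bottom-row=5; cleared 0 line(s) (total 0); column heights now [0 6 7 7 7], max=7
Test piece O rot1 at col 1 (width 2): heights before test = [0 6 7 7 7]; fits = False

Answer: no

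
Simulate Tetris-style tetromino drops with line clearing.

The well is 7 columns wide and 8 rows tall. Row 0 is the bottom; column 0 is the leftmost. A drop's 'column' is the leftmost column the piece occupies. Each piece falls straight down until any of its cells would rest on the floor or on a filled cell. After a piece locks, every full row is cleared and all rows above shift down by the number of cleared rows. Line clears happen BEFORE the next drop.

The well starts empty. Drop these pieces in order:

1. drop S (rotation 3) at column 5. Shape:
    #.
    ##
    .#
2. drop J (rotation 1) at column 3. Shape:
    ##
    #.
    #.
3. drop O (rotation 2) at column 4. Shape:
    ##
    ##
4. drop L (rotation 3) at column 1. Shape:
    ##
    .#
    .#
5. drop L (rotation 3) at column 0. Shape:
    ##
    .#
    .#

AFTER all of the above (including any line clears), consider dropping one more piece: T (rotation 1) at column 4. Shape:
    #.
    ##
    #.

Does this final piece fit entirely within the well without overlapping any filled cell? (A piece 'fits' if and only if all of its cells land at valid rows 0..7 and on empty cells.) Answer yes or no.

Drop 1: S rot3 at col 5 lands with bottom-row=0; cleared 0 line(s) (total 0); column heights now [0 0 0 0 0 3 2], max=3
Drop 2: J rot1 at col 3 lands with bottom-row=0; cleared 0 line(s) (total 0); column heights now [0 0 0 3 3 3 2], max=3
Drop 3: O rot2 at col 4 lands with bottom-row=3; cleared 0 line(s) (total 0); column heights now [0 0 0 3 5 5 2], max=5
Drop 4: L rot3 at col 1 lands with bottom-row=0; cleared 0 line(s) (total 0); column heights now [0 3 3 3 5 5 2], max=5
Drop 5: L rot3 at col 0 lands with bottom-row=3; cleared 0 line(s) (total 0); column heights now [6 6 3 3 5 5 2], max=6
Test piece T rot1 at col 4 (width 2): heights before test = [6 6 3 3 5 5 2]; fits = True

Answer: yes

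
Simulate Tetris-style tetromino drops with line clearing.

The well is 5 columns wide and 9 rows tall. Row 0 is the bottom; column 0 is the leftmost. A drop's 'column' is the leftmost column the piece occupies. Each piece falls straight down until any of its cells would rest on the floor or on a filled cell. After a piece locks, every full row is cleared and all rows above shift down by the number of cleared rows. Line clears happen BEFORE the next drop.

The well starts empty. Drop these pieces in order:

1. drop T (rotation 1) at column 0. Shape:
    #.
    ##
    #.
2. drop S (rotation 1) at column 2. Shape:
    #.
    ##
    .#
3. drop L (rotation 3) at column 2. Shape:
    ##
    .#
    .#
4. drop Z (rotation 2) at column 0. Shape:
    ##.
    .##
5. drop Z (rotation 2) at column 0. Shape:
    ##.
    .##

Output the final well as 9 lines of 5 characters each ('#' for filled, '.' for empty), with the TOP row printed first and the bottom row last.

Drop 1: T rot1 at col 0 lands with bottom-row=0; cleared 0 line(s) (total 0); column heights now [3 2 0 0 0], max=3
Drop 2: S rot1 at col 2 lands with bottom-row=0; cleared 0 line(s) (total 0); column heights now [3 2 3 2 0], max=3
Drop 3: L rot3 at col 2 lands with bottom-row=2; cleared 0 line(s) (total 0); column heights now [3 2 5 5 0], max=5
Drop 4: Z rot2 at col 0 lands with bottom-row=5; cleared 0 line(s) (total 0); column heights now [7 7 6 5 0], max=7
Drop 5: Z rot2 at col 0 lands with bottom-row=7; cleared 0 line(s) (total 0); column heights now [9 9 8 5 0], max=9

Answer: ##...
.##..
##...
.##..
..##.
...#.
#.##.
####.
#..#.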